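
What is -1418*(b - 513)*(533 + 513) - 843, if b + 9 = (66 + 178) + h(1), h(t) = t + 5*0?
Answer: 410853313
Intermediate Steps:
h(t) = t (h(t) = t + 0 = t)
b = 236 (b = -9 + ((66 + 178) + 1) = -9 + (244 + 1) = -9 + 245 = 236)
-1418*(b - 513)*(533 + 513) - 843 = -1418*(236 - 513)*(533 + 513) - 843 = -(-392786)*1046 - 843 = -1418*(-289742) - 843 = 410854156 - 843 = 410853313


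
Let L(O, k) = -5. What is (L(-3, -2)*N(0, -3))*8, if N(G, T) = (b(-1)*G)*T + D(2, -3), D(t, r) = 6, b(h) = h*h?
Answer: -240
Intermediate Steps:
b(h) = h**2
N(G, T) = 6 + G*T (N(G, T) = ((-1)**2*G)*T + 6 = (1*G)*T + 6 = G*T + 6 = 6 + G*T)
(L(-3, -2)*N(0, -3))*8 = -5*(6 + 0*(-3))*8 = -5*(6 + 0)*8 = -5*6*8 = -30*8 = -240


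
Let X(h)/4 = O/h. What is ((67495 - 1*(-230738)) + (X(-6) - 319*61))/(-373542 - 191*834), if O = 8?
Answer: -418153/799254 ≈ -0.52318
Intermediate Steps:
X(h) = 32/h (X(h) = 4*(8/h) = 32/h)
((67495 - 1*(-230738)) + (X(-6) - 319*61))/(-373542 - 191*834) = ((67495 - 1*(-230738)) + (32/(-6) - 319*61))/(-373542 - 191*834) = ((67495 + 230738) + (32*(-⅙) - 19459))/(-373542 - 159294) = (298233 + (-16/3 - 19459))/(-532836) = (298233 - 58393/3)*(-1/532836) = (836306/3)*(-1/532836) = -418153/799254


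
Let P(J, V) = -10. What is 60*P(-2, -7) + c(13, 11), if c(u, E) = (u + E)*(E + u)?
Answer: -24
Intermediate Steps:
c(u, E) = (E + u)**2 (c(u, E) = (E + u)*(E + u) = (E + u)**2)
60*P(-2, -7) + c(13, 11) = 60*(-10) + (11 + 13)**2 = -600 + 24**2 = -600 + 576 = -24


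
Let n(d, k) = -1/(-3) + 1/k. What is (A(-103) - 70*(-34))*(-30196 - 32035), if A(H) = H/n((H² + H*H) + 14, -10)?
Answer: -844474670/7 ≈ -1.2064e+8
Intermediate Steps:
n(d, k) = ⅓ + 1/k (n(d, k) = -1*(-⅓) + 1/k = ⅓ + 1/k)
A(H) = 30*H/7 (A(H) = H/(((⅓)*(3 - 10)/(-10))) = H/(((⅓)*(-⅒)*(-7))) = H/(7/30) = H*(30/7) = 30*H/7)
(A(-103) - 70*(-34))*(-30196 - 32035) = ((30/7)*(-103) - 70*(-34))*(-30196 - 32035) = (-3090/7 + 2380)*(-62231) = (13570/7)*(-62231) = -844474670/7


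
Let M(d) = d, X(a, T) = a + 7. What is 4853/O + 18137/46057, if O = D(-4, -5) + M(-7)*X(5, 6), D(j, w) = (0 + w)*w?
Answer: -222444538/2717363 ≈ -81.860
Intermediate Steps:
X(a, T) = 7 + a
D(j, w) = w² (D(j, w) = w*w = w²)
O = -59 (O = (-5)² - 7*(7 + 5) = 25 - 7*12 = 25 - 84 = -59)
4853/O + 18137/46057 = 4853/(-59) + 18137/46057 = 4853*(-1/59) + 18137*(1/46057) = -4853/59 + 18137/46057 = -222444538/2717363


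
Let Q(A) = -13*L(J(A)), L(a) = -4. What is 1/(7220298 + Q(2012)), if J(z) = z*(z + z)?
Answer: 1/7220350 ≈ 1.3850e-7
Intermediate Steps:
J(z) = 2*z² (J(z) = z*(2*z) = 2*z²)
Q(A) = 52 (Q(A) = -13*(-4) = 52)
1/(7220298 + Q(2012)) = 1/(7220298 + 52) = 1/7220350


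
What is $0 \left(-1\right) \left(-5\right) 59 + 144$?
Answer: $144$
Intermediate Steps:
$0 \left(-1\right) \left(-5\right) 59 + 144 = 0 \left(-5\right) 59 + 144 = 0 \cdot 59 + 144 = 0 + 144 = 144$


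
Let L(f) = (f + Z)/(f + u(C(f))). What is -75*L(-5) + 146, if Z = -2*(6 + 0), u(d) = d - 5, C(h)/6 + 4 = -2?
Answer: 5441/46 ≈ 118.28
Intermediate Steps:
C(h) = -36 (C(h) = -24 + 6*(-2) = -24 - 12 = -36)
u(d) = -5 + d
Z = -12 (Z = -2*6 = -12)
L(f) = (-12 + f)/(-41 + f) (L(f) = (f - 12)/(f + (-5 - 36)) = (-12 + f)/(f - 41) = (-12 + f)/(-41 + f))
-75*L(-5) + 146 = -75*(-12 - 5)/(-41 - 5) + 146 = -75*(-17)/(-46) + 146 = -(-75)*(-17)/46 + 146 = -75*17/46 + 146 = -1275/46 + 146 = 5441/46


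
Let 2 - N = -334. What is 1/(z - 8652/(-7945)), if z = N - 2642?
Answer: -1135/2616074 ≈ -0.00043386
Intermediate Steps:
N = 336 (N = 2 - 1*(-334) = 2 + 334 = 336)
z = -2306 (z = 336 - 2642 = -2306)
1/(z - 8652/(-7945)) = 1/(-2306 - 8652/(-7945)) = 1/(-2306 - 8652*(-1)/7945) = 1/(-2306 - 1*(-1236/1135)) = 1/(-2306 + 1236/1135) = 1/(-2616074/1135) = -1135/2616074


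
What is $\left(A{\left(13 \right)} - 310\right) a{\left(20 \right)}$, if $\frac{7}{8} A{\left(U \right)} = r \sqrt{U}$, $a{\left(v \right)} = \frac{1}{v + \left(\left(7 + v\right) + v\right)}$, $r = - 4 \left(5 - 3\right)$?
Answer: $- \frac{310}{67} - \frac{64 \sqrt{13}}{469} \approx -5.1189$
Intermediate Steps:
$r = -8$ ($r = - 4 \left(5 - 3\right) = \left(-4\right) 2 = -8$)
$a{\left(v \right)} = \frac{1}{7 + 3 v}$ ($a{\left(v \right)} = \frac{1}{v + \left(7 + 2 v\right)} = \frac{1}{7 + 3 v}$)
$A{\left(U \right)} = - \frac{64 \sqrt{U}}{7}$ ($A{\left(U \right)} = \frac{8 \left(- 8 \sqrt{U}\right)}{7} = - \frac{64 \sqrt{U}}{7}$)
$\left(A{\left(13 \right)} - 310\right) a{\left(20 \right)} = \frac{- \frac{64 \sqrt{13}}{7} - 310}{7 + 3 \cdot 20} = \frac{-310 - \frac{64 \sqrt{13}}{7}}{7 + 60} = \frac{-310 - \frac{64 \sqrt{13}}{7}}{67} = \left(-310 - \frac{64 \sqrt{13}}{7}\right) \frac{1}{67} = - \frac{310}{67} - \frac{64 \sqrt{13}}{469}$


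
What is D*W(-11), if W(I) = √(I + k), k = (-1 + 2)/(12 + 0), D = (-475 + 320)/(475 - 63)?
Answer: -155*I*√393/2472 ≈ -1.243*I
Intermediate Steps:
D = -155/412 ≈ -0.37621
k = 1/12 ≈ 0.083333
W(I) = √(1/12 + I) (W(I) = √(I + 1/12) = √(1/12 + I))
D*W(-11) = -155*√(3 + 36*(-11))/2472 = -155*√(3 - 396)/2472 = -155*√(-393)/2472 = -155*I*√393/2472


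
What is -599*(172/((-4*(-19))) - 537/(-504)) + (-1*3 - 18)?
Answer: -6431407/3192 ≈ -2014.9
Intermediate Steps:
-599*(172/((-4*(-19))) - 537/(-504)) + (-1*3 - 18) = -599*(172/76 - 537*(-1/504)) + (-3 - 18) = -599*(172*(1/76) + 179/168) - 21 = -599*(43/19 + 179/168) - 21 = -599*10625/3192 - 21 = -6364375/3192 - 21 = -6431407/3192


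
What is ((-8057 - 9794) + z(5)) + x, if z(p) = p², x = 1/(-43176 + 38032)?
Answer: -91696945/5144 ≈ -17826.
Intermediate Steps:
x = -1/5144 (x = 1/(-5144) = -1/5144 ≈ -0.00019440)
((-8057 - 9794) + z(5)) + x = ((-8057 - 9794) + 5²) - 1/5144 = (-17851 + 25) - 1/5144 = -17826 - 1/5144 = -91696945/5144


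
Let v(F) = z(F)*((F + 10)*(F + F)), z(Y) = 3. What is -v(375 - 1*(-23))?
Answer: -974304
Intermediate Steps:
v(F) = 6*F*(10 + F) (v(F) = 3*((F + 10)*(F + F)) = 3*((10 + F)*(2*F)) = 3*(2*F*(10 + F)) = 6*F*(10 + F))
-v(375 - 1*(-23)) = -6*(375 - 1*(-23))*(10 + (375 - 1*(-23))) = -6*(375 + 23)*(10 + (375 + 23)) = -6*398*(10 + 398) = -6*398*408 = -1*974304 = -974304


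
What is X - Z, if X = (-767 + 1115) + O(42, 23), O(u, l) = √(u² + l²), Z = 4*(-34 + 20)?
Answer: 404 + √2293 ≈ 451.89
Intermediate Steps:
Z = -56 (Z = 4*(-14) = -56)
O(u, l) = √(l² + u²)
X = 348 + √2293 (X = (-767 + 1115) + √(23² + 42²) = 348 + √(529 + 1764) = 348 + √2293 ≈ 395.89)
X - Z = (348 + √2293) - 1*(-56) = (348 + √2293) + 56 = 404 + √2293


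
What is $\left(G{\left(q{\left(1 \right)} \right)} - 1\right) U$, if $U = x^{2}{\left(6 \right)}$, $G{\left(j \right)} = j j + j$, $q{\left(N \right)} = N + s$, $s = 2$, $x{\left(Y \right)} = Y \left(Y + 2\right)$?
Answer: $25344$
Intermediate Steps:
$x{\left(Y \right)} = Y \left(2 + Y\right)$
$q{\left(N \right)} = 2 + N$ ($q{\left(N \right)} = N + 2 = 2 + N$)
$G{\left(j \right)} = j + j^{2}$ ($G{\left(j \right)} = j^{2} + j = j + j^{2}$)
$U = 2304$ ($U = \left(6 \left(2 + 6\right)\right)^{2} = \left(6 \cdot 8\right)^{2} = 48^{2} = 2304$)
$\left(G{\left(q{\left(1 \right)} \right)} - 1\right) U = \left(\left(2 + 1\right) \left(1 + \left(2 + 1\right)\right) - 1\right) 2304 = \left(3 \left(1 + 3\right) - 1\right) 2304 = \left(3 \cdot 4 - 1\right) 2304 = \left(12 - 1\right) 2304 = 11 \cdot 2304 = 25344$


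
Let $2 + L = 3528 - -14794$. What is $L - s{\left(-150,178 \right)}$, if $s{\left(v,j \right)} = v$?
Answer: $18470$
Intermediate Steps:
$L = 18320$ ($L = -2 + \left(3528 - -14794\right) = -2 + \left(3528 + 14794\right) = -2 + 18322 = 18320$)
$L - s{\left(-150,178 \right)} = 18320 - -150 = 18320 + 150 = 18470$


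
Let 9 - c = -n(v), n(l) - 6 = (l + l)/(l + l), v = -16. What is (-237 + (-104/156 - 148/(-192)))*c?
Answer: -11371/3 ≈ -3790.3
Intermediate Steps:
n(l) = 7 (n(l) = 6 + (l + l)/(l + l) = 6 + (2*l)/((2*l)) = 6 + (2*l)*(1/(2*l)) = 6 + 1 = 7)
c = 16 (c = 9 - (-1)*7 = 9 - 1*(-7) = 9 + 7 = 16)
(-237 + (-104/156 - 148/(-192)))*c = (-237 + (-104/156 - 148/(-192)))*16 = (-237 + (-104*1/156 - 148*(-1/192)))*16 = (-237 + (-2/3 + 37/48))*16 = (-237 + 5/48)*16 = -11371/48*16 = -11371/3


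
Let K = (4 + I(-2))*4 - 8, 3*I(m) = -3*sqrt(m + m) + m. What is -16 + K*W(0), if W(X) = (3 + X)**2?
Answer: 32 - 72*I ≈ 32.0 - 72.0*I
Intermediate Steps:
I(m) = m/3 - sqrt(2)*sqrt(m) (I(m) = (-3*sqrt(m + m) + m)/3 = (-3*sqrt(2)*sqrt(m) + m)/3 = (m - 3*sqrt(2)*sqrt(m))/3 = m/3 - sqrt(2)*sqrt(m))
K = 16/3 - 8*I (K = (4 + ((1/3)*(-2) - sqrt(2)*sqrt(-2)))*4 - 8 = (4 + (-2/3 - sqrt(2)*I*sqrt(2)))*4 - 8 = (4 + (-2/3 - 2*I))*4 - 8 = (10/3 - 2*I)*4 - 8 = (40/3 - 8*I) - 8 = 16/3 - 8*I ≈ 5.3333 - 8.0*I)
-16 + K*W(0) = -16 + (16/3 - 8*I)*(3 + 0)**2 = -16 + (16/3 - 8*I)*3**2 = -16 + (16/3 - 8*I)*9 = -16 + (48 - 72*I) = 32 - 72*I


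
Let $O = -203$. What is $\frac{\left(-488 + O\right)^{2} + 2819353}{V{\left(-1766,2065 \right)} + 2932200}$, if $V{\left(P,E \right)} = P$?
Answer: $\frac{1648417}{1465217} \approx 1.125$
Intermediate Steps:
$\frac{\left(-488 + O\right)^{2} + 2819353}{V{\left(-1766,2065 \right)} + 2932200} = \frac{\left(-488 - 203\right)^{2} + 2819353}{-1766 + 2932200} = \frac{\left(-691\right)^{2} + 2819353}{2930434} = \left(477481 + 2819353\right) \frac{1}{2930434} = 3296834 \cdot \frac{1}{2930434} = \frac{1648417}{1465217}$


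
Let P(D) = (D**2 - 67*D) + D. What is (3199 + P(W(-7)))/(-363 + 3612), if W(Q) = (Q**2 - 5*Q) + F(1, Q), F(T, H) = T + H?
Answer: 4135/3249 ≈ 1.2727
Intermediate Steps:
F(T, H) = H + T
W(Q) = 1 + Q**2 - 4*Q (W(Q) = (Q**2 - 5*Q) + (Q + 1) = (Q**2 - 5*Q) + (1 + Q) = 1 + Q**2 - 4*Q)
P(D) = D**2 - 66*D
(3199 + P(W(-7)))/(-363 + 3612) = (3199 + (1 + (-7)**2 - 4*(-7))*(-66 + (1 + (-7)**2 - 4*(-7))))/(-363 + 3612) = (3199 + (1 + 49 + 28)*(-66 + (1 + 49 + 28)))/3249 = (3199 + 78*(-66 + 78))*(1/3249) = (3199 + 78*12)*(1/3249) = (3199 + 936)*(1/3249) = 4135*(1/3249) = 4135/3249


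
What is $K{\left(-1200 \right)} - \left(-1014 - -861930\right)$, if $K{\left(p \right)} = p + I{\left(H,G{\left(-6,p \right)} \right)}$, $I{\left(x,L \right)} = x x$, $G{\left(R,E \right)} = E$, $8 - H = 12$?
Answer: $-862100$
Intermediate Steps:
$H = -4$ ($H = 8 - 12 = -4$)
$I{\left(x,L \right)} = x^{2}$
$K{\left(p \right)} = 16 + p$ ($K{\left(p \right)} = p + \left(-4\right)^{2} = p + 16 = 16 + p$)
$K{\left(-1200 \right)} - \left(-1014 - -861930\right) = \left(16 - 1200\right) - \left(-1014 - -861930\right) = -1184 - \left(-1014 + 861930\right) = -1184 - 860916 = -862100$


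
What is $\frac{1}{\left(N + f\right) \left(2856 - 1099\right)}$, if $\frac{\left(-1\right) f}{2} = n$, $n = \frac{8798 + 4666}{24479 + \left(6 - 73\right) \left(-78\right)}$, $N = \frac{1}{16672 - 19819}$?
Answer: $- \frac{93481635}{148944616597} \approx -0.00062763$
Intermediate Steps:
$N = - \frac{1}{3147}$ ($N = \frac{1}{16672 - 19819} = \frac{1}{-3147} = - \frac{1}{3147} \approx -0.00031776$)
$n = \frac{13464}{29705}$ ($n = \frac{13464}{24479 - -5226} = \frac{13464}{24479 + 5226} = \frac{13464}{29705} \approx 0.45326$)
$f = - \frac{26928}{29705}$ ($f = \left(-2\right) \frac{13464}{29705} = - \frac{26928}{29705} \approx -0.90651$)
$\frac{1}{\left(N + f\right) \left(2856 - 1099\right)} = \frac{1}{\left(- \frac{1}{3147} - \frac{26928}{29705}\right) \left(2856 - 1099\right)} = \frac{1}{\left(- \frac{84772121}{93481635}\right) 1757} = \frac{1}{- \frac{148944616597}{93481635}} = - \frac{93481635}{148944616597}$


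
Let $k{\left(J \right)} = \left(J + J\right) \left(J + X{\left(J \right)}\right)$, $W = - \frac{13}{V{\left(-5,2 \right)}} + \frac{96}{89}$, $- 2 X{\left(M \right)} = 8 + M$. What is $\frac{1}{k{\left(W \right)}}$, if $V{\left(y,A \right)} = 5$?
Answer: $\frac{198025}{2868449} \approx 0.069036$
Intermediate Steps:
$X{\left(M \right)} = -4 - \frac{M}{2}$ ($X{\left(M \right)} = - \frac{8 + M}{2} = -4 - \frac{M}{2}$)
$W = - \frac{677}{445}$ ($W = - \frac{13}{5} + \frac{96}{89} = - \frac{677}{445} \approx -1.5213$)
$k{\left(J \right)} = 2 J \left(-4 + \frac{J}{2}\right)$ ($k{\left(J \right)} = \left(J + J\right) \left(J - \left(4 + \frac{J}{2}\right)\right) = 2 J \left(-4 + \frac{J}{2}\right)$)
$\frac{1}{k{\left(W \right)}} = \frac{1}{\left(- \frac{677}{445}\right) \left(-8 - \frac{677}{445}\right)} = \frac{1}{\left(- \frac{677}{445}\right) \left(- \frac{4237}{445}\right)} = \frac{1}{\frac{2868449}{198025}} = \frac{198025}{2868449}$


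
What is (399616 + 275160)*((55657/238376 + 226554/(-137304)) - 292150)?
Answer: -33605635503050930503/170468637 ≈ -1.9714e+11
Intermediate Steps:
(399616 + 275160)*((55657/238376 + 226554/(-137304)) - 292150) = 674776*((55657*(1/238376) + 226554*(-1/137304)) - 292150) = 674776*((55657/238376 - 37759/22884) - 292150) = 674776*(-1931796149/1363749096 - 292150) = 674776*(-398421230192549/1363749096) = -33605635503050930503/170468637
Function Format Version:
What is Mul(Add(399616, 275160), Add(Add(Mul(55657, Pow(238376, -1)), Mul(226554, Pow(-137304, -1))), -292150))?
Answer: Rational(-33605635503050930503, 170468637) ≈ -1.9714e+11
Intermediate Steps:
Mul(Add(399616, 275160), Add(Add(Mul(55657, Pow(238376, -1)), Mul(226554, Pow(-137304, -1))), -292150)) = Mul(674776, Add(Add(Mul(55657, Rational(1, 238376)), Mul(226554, Rational(-1, 137304))), -292150)) = Mul(674776, Add(Add(Rational(55657, 238376), Rational(-37759, 22884)), -292150)) = Mul(674776, Add(Rational(-1931796149, 1363749096), -292150)) = Mul(674776, Rational(-398421230192549, 1363749096)) = Rational(-33605635503050930503, 170468637)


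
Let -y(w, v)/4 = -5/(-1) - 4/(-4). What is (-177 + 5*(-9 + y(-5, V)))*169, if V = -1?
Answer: -57798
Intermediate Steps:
y(w, v) = -24 (y(w, v) = -4*(-5/(-1) - 4/(-4)) = -4*(-5*(-1) - 4*(-¼)) = -4*(5 + 1) = -4*6 = -24)
(-177 + 5*(-9 + y(-5, V)))*169 = (-177 + 5*(-9 - 24))*169 = (-177 + 5*(-33))*169 = (-177 - 165)*169 = -342*169 = -57798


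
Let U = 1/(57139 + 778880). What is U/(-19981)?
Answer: -1/16704495639 ≈ -5.9864e-11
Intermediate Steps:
U = 1/836019 ≈ 1.1961e-6
U/(-19981) = (1/836019)/(-19981) = (1/836019)*(-1/19981) = -1/16704495639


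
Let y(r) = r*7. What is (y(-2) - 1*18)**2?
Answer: 1024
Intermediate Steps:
y(r) = 7*r
(y(-2) - 1*18)**2 = (7*(-2) - 1*18)**2 = (-14 - 18)**2 = (-32)**2 = 1024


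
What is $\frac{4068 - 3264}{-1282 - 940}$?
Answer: $- \frac{402}{1111} \approx -0.36184$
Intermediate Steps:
$\frac{4068 - 3264}{-1282 - 940} = \frac{804}{-2222} = 804 \left(- \frac{1}{2222}\right) = - \frac{402}{1111}$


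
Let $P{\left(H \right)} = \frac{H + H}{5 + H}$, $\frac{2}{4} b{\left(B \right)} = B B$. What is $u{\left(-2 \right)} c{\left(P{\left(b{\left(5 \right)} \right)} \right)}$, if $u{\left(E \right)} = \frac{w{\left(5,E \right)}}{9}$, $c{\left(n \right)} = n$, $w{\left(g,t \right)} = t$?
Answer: $- \frac{40}{99} \approx -0.40404$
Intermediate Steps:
$b{\left(B \right)} = 2 B^{2}$ ($b{\left(B \right)} = 2 B B = 2 B^{2}$)
$P{\left(H \right)} = \frac{2 H}{5 + H}$
$u{\left(E \right)} = \frac{E}{9}$
$u{\left(-2 \right)} c{\left(P{\left(b{\left(5 \right)} \right)} \right)} = \frac{1}{9} \left(-2\right) \frac{2 \cdot 2 \cdot 5^{2}}{5 + 2 \cdot 5^{2}} = - \frac{2 \frac{2 \cdot 2 \cdot 25}{5 + 2 \cdot 25}}{9} = - \frac{2 \cdot 2 \cdot 50 \frac{1}{5 + 50}}{9} = - \frac{2 \cdot 2 \cdot 50 \cdot \frac{1}{55}}{9} = \left(- \frac{2}{9}\right) \frac{20}{11} = - \frac{40}{99}$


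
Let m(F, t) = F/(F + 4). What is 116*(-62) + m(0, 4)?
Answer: -7192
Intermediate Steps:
m(F, t) = F/(4 + F)
116*(-62) + m(0, 4) = 116*(-62) + 0/(4 + 0) = -7192 + 0/4 = -7192 + 0*(¼) = -7192 + 0 = -7192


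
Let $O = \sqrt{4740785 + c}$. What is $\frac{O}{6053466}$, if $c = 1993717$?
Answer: $\frac{9 \sqrt{9238}}{2017822} \approx 0.0004287$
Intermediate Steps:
$O = 27 \sqrt{9238}$ ($O = \sqrt{4740785 + 1993717} = \sqrt{6734502} = 27 \sqrt{9238} \approx 2595.1$)
$\frac{O}{6053466} = \frac{27 \sqrt{9238}}{6053466} = 27 \sqrt{9238} \cdot \frac{1}{6053466} = \frac{9 \sqrt{9238}}{2017822}$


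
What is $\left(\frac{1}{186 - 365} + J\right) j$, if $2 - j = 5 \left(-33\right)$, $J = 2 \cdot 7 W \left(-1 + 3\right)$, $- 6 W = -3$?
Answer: $\frac{418335}{179} \approx 2337.1$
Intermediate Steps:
$W = \frac{1}{2}$ ($W = \left(- \frac{1}{6}\right) \left(-3\right) = \frac{1}{2} \approx 0.5$)
$J = 14$ ($J = 2 \cdot 7 \frac{-1 + 3}{2} = 14 \cdot \frac{1}{2} \cdot 2 = 14 \cdot 1 = 14$)
$j = 167$ ($j = 2 - 5 \left(-33\right) = 2 - -165 = 2 + 165 = 167$)
$\left(\frac{1}{186 - 365} + J\right) j = \left(\frac{1}{186 - 365} + 14\right) 167 = \left(\frac{1}{-179} + 14\right) 167 = \left(- \frac{1}{179} + 14\right) 167 = \frac{2505}{179} \cdot 167 = \frac{418335}{179}$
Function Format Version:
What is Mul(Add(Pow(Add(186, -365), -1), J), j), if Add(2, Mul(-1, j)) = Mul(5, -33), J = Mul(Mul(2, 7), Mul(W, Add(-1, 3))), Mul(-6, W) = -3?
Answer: Rational(418335, 179) ≈ 2337.1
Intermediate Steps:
W = Rational(1, 2) (W = Mul(Rational(-1, 6), -3) = Rational(1, 2) ≈ 0.50000)
J = 14 (J = Mul(Mul(2, 7), Mul(Rational(1, 2), Add(-1, 3))) = Mul(14, Mul(Rational(1, 2), 2)) = Mul(14, 1) = 14)
j = 167 (j = Add(2, Mul(-1, Mul(5, -33))) = Add(2, Mul(-1, -165)) = Add(2, 165) = 167)
Mul(Add(Pow(Add(186, -365), -1), J), j) = Mul(Add(Pow(Add(186, -365), -1), 14), 167) = Mul(Add(Pow(-179, -1), 14), 167) = Mul(Add(Rational(-1, 179), 14), 167) = Mul(Rational(2505, 179), 167) = Rational(418335, 179)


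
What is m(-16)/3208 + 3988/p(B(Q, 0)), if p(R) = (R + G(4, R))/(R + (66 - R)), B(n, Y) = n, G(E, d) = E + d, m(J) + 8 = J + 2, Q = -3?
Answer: -211092827/1604 ≈ -1.3160e+5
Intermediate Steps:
m(J) = -6 + J (m(J) = -8 + (J + 2) = -8 + (2 + J) = -6 + J)
p(R) = 2/33 + R/33 (p(R) = (R + (4 + R))/(R + (66 - R)) = (4 + 2*R)/66 = (4 + 2*R)*(1/66) = 2/33 + R/33)
m(-16)/3208 + 3988/p(B(Q, 0)) = (-6 - 16)/3208 + 3988/(2/33 + (1/33)*(-3)) = -22*1/3208 + 3988/(2/33 - 1/11) = -11/1604 + 3988/(-1/33) = -11/1604 + 3988*(-33) = -11/1604 - 131604 = -211092827/1604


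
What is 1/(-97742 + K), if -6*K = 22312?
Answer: -3/304382 ≈ -9.8560e-6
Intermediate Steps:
K = -11156/3 (K = -⅙*22312 = -11156/3 ≈ -3718.7)
1/(-97742 + K) = 1/(-97742 - 11156/3) = 1/(-304382/3) = -3/304382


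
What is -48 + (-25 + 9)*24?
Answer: -432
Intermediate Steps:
-48 + (-25 + 9)*24 = -48 - 16*24 = -48 - 384 = -432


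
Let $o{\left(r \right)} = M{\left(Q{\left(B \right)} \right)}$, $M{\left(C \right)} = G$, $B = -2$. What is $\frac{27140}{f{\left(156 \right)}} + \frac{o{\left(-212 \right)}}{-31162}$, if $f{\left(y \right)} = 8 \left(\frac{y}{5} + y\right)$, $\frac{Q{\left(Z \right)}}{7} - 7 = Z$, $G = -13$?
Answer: $\frac{528597593}{29167632} \approx 18.123$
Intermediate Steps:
$Q{\left(Z \right)} = 49 + 7 Z$
$M{\left(C \right)} = -13$
$o{\left(r \right)} = -13$
$f{\left(y \right)} = \frac{48 y}{5}$ ($f{\left(y \right)} = 8 \left(y \frac{1}{5} + y\right) = 8 \left(\frac{y}{5} + y\right) = 8 \frac{6 y}{5} = \frac{48 y}{5}$)
$\frac{27140}{f{\left(156 \right)}} + \frac{o{\left(-212 \right)}}{-31162} = \frac{27140}{\frac{48}{5} \cdot 156} - \frac{13}{-31162} = \frac{27140}{\frac{7488}{5}} - - \frac{13}{31162} = 27140 \cdot \frac{5}{7488} + \frac{13}{31162} = \frac{33925}{1872} + \frac{13}{31162} = \frac{528597593}{29167632}$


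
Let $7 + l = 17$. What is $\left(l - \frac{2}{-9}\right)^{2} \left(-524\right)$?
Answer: $- \frac{4435136}{81} \approx -54755.0$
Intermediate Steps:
$l = 10$ ($l = -7 + 17 = 10$)
$\left(l - \frac{2}{-9}\right)^{2} \left(-524\right) = \left(10 - \frac{2}{-9}\right)^{2} \left(-524\right) = \left(10 - - \frac{2}{9}\right)^{2} \left(-524\right) = \left(10 + \frac{2}{9}\right)^{2} \left(-524\right) = \left(\frac{92}{9}\right)^{2} \left(-524\right) = \frac{8464}{81} \left(-524\right) = - \frac{4435136}{81}$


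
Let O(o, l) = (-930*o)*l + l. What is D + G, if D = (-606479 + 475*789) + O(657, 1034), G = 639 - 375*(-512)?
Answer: -631822371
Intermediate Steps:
G = 192639 (G = 639 + 192000 = 192639)
O(o, l) = l - 930*l*o (O(o, l) = -930*l*o + l = l - 930*l*o)
D = -632015010 (D = (-606479 + 475*789) + 1034*(1 - 930*657) = (-606479 + 374775) + 1034*(1 - 611010) = -231704 + 1034*(-611009) = -231704 - 631783306 = -632015010)
D + G = -632015010 + 192639 = -631822371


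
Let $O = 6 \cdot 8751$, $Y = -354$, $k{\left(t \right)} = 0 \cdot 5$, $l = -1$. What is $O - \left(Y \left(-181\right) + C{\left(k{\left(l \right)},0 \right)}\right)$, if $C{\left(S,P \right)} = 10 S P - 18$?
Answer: $-11550$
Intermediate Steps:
$k{\left(t \right)} = 0$
$C{\left(S,P \right)} = -18 + 10 P S$ ($C{\left(S,P \right)} = 10 P S - 18 = -18 + 10 P S$)
$O = 52506$
$O - \left(Y \left(-181\right) + C{\left(k{\left(l \right)},0 \right)}\right) = 52506 - \left(\left(-354\right) \left(-181\right) - \left(18 + 0 \cdot 0\right)\right) = 52506 - \left(64074 + \left(-18 + 0\right)\right) = 52506 - \left(64074 - 18\right) = 52506 - 64056 = -11550$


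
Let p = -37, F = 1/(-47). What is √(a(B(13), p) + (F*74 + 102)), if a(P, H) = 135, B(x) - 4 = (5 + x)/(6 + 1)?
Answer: √520055/47 ≈ 15.344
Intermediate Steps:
F = -1/47 ≈ -0.021277
B(x) = 33/7 + x/7 (B(x) = 4 + (5 + x)/(6 + 1) = 4 + (5 + x)/7 = 4 + (5 + x)*(⅐) = 4 + (5/7 + x/7) = 33/7 + x/7)
√(a(B(13), p) + (F*74 + 102)) = √(135 + (-1/47*74 + 102)) = √(135 + (-74/47 + 102)) = √(135 + 4720/47) = √(11065/47) = √520055/47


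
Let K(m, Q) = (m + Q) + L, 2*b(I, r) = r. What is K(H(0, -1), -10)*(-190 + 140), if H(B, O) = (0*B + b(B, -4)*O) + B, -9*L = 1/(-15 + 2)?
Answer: 46750/117 ≈ 399.57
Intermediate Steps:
L = 1/117 (L = -1/(9*(-15 + 2)) = -⅑/(-13) = -⅑*(-1/13) = 1/117 ≈ 0.0085470)
b(I, r) = r/2
H(B, O) = B - 2*O (H(B, O) = (0*B + ((½)*(-4))*O) + B = (0 - 2*O) + B = -2*O + B = B - 2*O)
K(m, Q) = 1/117 + Q + m (K(m, Q) = (m + Q) + 1/117 = (Q + m) + 1/117 = 1/117 + Q + m)
K(H(0, -1), -10)*(-190 + 140) = (1/117 - 10 + (0 - 2*(-1)))*(-190 + 140) = (1/117 - 10 + (0 + 2))*(-50) = (1/117 - 10 + 2)*(-50) = -935/117*(-50) = 46750/117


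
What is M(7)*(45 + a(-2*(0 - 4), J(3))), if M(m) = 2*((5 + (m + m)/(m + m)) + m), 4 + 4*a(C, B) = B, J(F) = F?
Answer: 2327/2 ≈ 1163.5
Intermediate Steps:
a(C, B) = -1 + B/4
M(m) = 12 + 2*m (M(m) = 2*((5 + (2*m)/((2*m))) + m) = 2*((5 + (2*m)*(1/(2*m))) + m) = 2*((5 + 1) + m) = 2*(6 + m) = 12 + 2*m)
M(7)*(45 + a(-2*(0 - 4), J(3))) = (12 + 2*7)*(45 + (-1 + (¼)*3)) = (12 + 14)*(45 + (-1 + ¾)) = 26*(45 - ¼) = 26*(179/4) = 2327/2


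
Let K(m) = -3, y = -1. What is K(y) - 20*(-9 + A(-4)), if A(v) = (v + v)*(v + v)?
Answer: -1103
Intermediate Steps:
A(v) = 4*v**2 (A(v) = (2*v)*(2*v) = 4*v**2)
K(y) - 20*(-9 + A(-4)) = -3 - 20*(-9 + 4*(-4)**2) = -3 - 20*(-9 + 4*16) = -3 - 20*(-9 + 64) = -3 - 20*55 = -3 - 1100 = -1103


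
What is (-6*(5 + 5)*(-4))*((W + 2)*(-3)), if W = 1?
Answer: -2160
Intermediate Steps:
(-6*(5 + 5)*(-4))*((W + 2)*(-3)) = (-6*(5 + 5)*(-4))*((1 + 2)*(-3)) = (-6*10*(-4))*(3*(-3)) = -60*(-4)*(-9) = 240*(-9) = -2160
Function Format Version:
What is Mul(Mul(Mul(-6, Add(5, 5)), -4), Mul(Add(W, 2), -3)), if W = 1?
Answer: -2160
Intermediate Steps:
Mul(Mul(Mul(-6, Add(5, 5)), -4), Mul(Add(W, 2), -3)) = Mul(Mul(Mul(-6, Add(5, 5)), -4), Mul(Add(1, 2), -3)) = Mul(Mul(Mul(-6, 10), -4), Mul(3, -3)) = Mul(Mul(-60, -4), -9) = Mul(240, -9) = -2160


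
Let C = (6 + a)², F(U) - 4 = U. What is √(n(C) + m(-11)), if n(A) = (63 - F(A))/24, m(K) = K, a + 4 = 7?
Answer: I*√429/6 ≈ 3.4521*I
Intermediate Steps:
a = 3 (a = -4 + 7 = 3)
F(U) = 4 + U
C = 81 (C = (6 + 3)² = 9² = 81)
n(A) = 59/24 - A/24 (n(A) = (63 - (4 + A))/24 = (63 + (-4 - A))*(1/24) = (59 - A)*(1/24) = 59/24 - A/24)
√(n(C) + m(-11)) = √((59/24 - 1/24*81) - 11) = √((59/24 - 27/8) - 11) = √(-11/12 - 11) = √(-143/12) = I*√429/6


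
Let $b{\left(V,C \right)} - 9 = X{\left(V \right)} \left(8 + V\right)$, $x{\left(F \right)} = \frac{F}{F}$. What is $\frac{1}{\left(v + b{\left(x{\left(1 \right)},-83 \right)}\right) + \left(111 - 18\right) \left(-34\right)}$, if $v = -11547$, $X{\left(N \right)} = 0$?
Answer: $- \frac{1}{14700} \approx -6.8027 \cdot 10^{-5}$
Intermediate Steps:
$x{\left(F \right)} = 1$
$b{\left(V,C \right)} = 9$ ($b{\left(V,C \right)} = 9 + 0 \left(8 + V\right) = 9 + 0 = 9$)
$\frac{1}{\left(v + b{\left(x{\left(1 \right)},-83 \right)}\right) + \left(111 - 18\right) \left(-34\right)} = \frac{1}{\left(-11547 + 9\right) + \left(111 - 18\right) \left(-34\right)} = \frac{1}{-11538 + 93 \left(-34\right)} = \frac{1}{-11538 - 3162} = \frac{1}{-14700} = - \frac{1}{14700}$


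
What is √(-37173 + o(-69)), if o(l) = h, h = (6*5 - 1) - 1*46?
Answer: I*√37190 ≈ 192.85*I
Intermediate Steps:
h = -17 (h = (30 - 1) - 46 = 29 - 46 = -17)
o(l) = -17
√(-37173 + o(-69)) = √(-37173 - 17) = √(-37190) = I*√37190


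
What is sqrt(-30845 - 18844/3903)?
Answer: I*sqrt(469948048737)/3903 ≈ 175.64*I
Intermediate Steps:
sqrt(-30845 - 18844/3903) = sqrt(-120406879/3903) = I*sqrt(469948048737)/3903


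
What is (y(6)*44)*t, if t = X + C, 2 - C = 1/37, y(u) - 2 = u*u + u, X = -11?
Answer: -646624/37 ≈ -17476.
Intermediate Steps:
y(u) = 2 + u + u² (y(u) = 2 + (u*u + u) = 2 + (u² + u) = 2 + (u + u²) = 2 + u + u²)
C = 73/37 (C = 2 - 1/37 = 73/37 ≈ 1.9730)
t = -334/37 (t = -11 + 73/37 = -334/37 ≈ -9.0270)
(y(6)*44)*t = ((2 + 6 + 6²)*44)*(-334/37) = ((2 + 6 + 36)*44)*(-334/37) = (44*44)*(-334/37) = 1936*(-334/37) = -646624/37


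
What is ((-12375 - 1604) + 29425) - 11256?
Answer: 4190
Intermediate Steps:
((-12375 - 1604) + 29425) - 11256 = (-13979 + 29425) - 11256 = 15446 - 11256 = 4190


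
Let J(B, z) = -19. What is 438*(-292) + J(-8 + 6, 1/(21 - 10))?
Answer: -127915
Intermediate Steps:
438*(-292) + J(-8 + 6, 1/(21 - 10)) = 438*(-292) - 19 = -127896 - 19 = -127915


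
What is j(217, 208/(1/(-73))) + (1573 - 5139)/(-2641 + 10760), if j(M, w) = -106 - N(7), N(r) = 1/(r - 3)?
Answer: -3464839/32476 ≈ -106.69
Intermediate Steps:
N(r) = 1/(-3 + r)
j(M, w) = -425/4 (j(M, w) = -106 - 1/(-3 + 7) = -106 - 1/4 = -106 - 1*¼ = -106 - ¼ = -425/4)
j(217, 208/(1/(-73))) + (1573 - 5139)/(-2641 + 10760) = -425/4 + (1573 - 5139)/(-2641 + 10760) = -425/4 - 3566/8119 = -3464839/32476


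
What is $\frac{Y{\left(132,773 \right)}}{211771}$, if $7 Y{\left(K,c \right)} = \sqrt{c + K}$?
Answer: $\frac{\sqrt{905}}{1482397} \approx 2.0294 \cdot 10^{-5}$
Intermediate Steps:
$Y{\left(K,c \right)} = \frac{\sqrt{K + c}}{7}$ ($Y{\left(K,c \right)} = \frac{\sqrt{c + K}}{7} = \frac{\sqrt{K + c}}{7}$)
$\frac{Y{\left(132,773 \right)}}{211771} = \frac{\frac{1}{7} \sqrt{132 + 773}}{211771} = \frac{\sqrt{905}}{7} \cdot \frac{1}{211771} = \frac{\sqrt{905}}{1482397}$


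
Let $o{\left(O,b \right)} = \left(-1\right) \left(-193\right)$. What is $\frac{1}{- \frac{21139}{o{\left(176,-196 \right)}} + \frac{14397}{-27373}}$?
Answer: $- \frac{5282989}{581416468} \approx -0.0090864$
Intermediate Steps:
$o{\left(O,b \right)} = 193$
$\frac{1}{- \frac{21139}{o{\left(176,-196 \right)}} + \frac{14397}{-27373}} = \frac{1}{- \frac{21139}{193} + \frac{14397}{-27373}} = \frac{1}{\left(-21139\right) \frac{1}{193} + 14397 \left(- \frac{1}{27373}\right)} = \frac{1}{- \frac{21139}{193} - \frac{14397}{27373}} = \frac{1}{- \frac{581416468}{5282989}} = - \frac{5282989}{581416468}$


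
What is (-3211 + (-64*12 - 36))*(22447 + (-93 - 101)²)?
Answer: -241233245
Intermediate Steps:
(-3211 + (-64*12 - 36))*(22447 + (-93 - 101)²) = (-3211 + (-768 - 36))*(22447 + (-194)²) = (-3211 - 804)*(22447 + 37636) = -4015*60083 = -241233245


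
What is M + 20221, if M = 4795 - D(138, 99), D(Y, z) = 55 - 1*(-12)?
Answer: 24949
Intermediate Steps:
D(Y, z) = 67 (D(Y, z) = 55 + 12 = 67)
M = 4728 (M = 4795 - 1*67 = 4795 - 67 = 4728)
M + 20221 = 4728 + 20221 = 24949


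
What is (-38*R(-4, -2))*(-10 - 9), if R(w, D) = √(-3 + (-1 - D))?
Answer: 722*I*√2 ≈ 1021.1*I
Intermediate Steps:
R(w, D) = √(-4 - D)
(-38*R(-4, -2))*(-10 - 9) = (-38*√(-4 - 1*(-2)))*(-10 - 9) = -38*√(-4 + 2)*(-19) = -38*I*√2*(-19) = 722*I*√2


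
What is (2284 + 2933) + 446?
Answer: 5663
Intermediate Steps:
(2284 + 2933) + 446 = 5217 + 446 = 5663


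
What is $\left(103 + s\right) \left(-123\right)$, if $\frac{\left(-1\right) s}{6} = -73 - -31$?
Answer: $-43665$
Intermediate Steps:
$s = 252$ ($s = - 6 \left(-73 - -31\right) = - 6 \left(-73 + 31\right) = \left(-6\right) \left(-42\right) = 252$)
$\left(103 + s\right) \left(-123\right) = \left(103 + 252\right) \left(-123\right) = 355 \left(-123\right) = -43665$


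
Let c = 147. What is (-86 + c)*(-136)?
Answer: -8296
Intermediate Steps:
(-86 + c)*(-136) = (-86 + 147)*(-136) = 61*(-136) = -8296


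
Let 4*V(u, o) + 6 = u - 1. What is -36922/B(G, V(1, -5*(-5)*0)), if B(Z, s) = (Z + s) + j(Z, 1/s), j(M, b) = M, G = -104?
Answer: 73844/419 ≈ 176.24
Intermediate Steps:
V(u, o) = -7/4 + u/4 (V(u, o) = -3/2 + (u - 1)/4 = -3/2 + (-1 + u)/4 = -3/2 + (-¼ + u/4) = -7/4 + u/4)
B(Z, s) = s + 2*Z (B(Z, s) = (Z + s) + Z = s + 2*Z)
-36922/B(G, V(1, -5*(-5)*0)) = -36922/((-7/4 + (¼)*1) + 2*(-104)) = -36922/((-7/4 + ¼) - 208) = -36922/(-3/2 - 208) = -36922/(-419/2) = -36922*(-2/419) = 73844/419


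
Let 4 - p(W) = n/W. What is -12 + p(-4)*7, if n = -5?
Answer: 29/4 ≈ 7.2500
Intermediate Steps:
p(W) = 4 + 5/W (p(W) = 4 - (-5)/W = 4 + 5/W)
-12 + p(-4)*7 = -12 + (4 + 5/(-4))*7 = -12 + (4 + 5*(-1/4))*7 = -12 + (4 - 5/4)*7 = -12 + (11/4)*7 = -12 + 77/4 = 29/4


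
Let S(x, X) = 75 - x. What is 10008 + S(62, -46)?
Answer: 10021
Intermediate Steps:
10008 + S(62, -46) = 10008 + (75 - 1*62) = 10008 + (75 - 62) = 10008 + 13 = 10021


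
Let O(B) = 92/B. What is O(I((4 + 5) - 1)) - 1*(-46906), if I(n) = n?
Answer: 93835/2 ≈ 46918.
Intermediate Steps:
O(I((4 + 5) - 1)) - 1*(-46906) = 92/((4 + 5) - 1) - 1*(-46906) = 92/(9 - 1) + 46906 = 92/8 + 46906 = 92*(⅛) + 46906 = 23/2 + 46906 = 93835/2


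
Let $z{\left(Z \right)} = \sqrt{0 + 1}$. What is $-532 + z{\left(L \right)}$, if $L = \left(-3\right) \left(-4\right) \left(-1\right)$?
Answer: $-531$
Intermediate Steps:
$L = -12$ ($L = 12 \left(-1\right) = -12$)
$z{\left(Z \right)} = 1$ ($z{\left(Z \right)} = \sqrt{1} = 1$)
$-532 + z{\left(L \right)} = -532 + 1 = -531$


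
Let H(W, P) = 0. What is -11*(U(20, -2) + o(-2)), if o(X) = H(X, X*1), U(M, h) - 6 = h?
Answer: -44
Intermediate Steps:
U(M, h) = 6 + h
o(X) = 0
-11*(U(20, -2) + o(-2)) = -11*((6 - 2) + 0) = -11*(4 + 0) = -11*4 = -44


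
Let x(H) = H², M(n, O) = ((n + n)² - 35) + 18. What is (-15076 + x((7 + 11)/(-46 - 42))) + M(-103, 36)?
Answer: 52936129/1936 ≈ 27343.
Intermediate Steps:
M(n, O) = -17 + 4*n² (M(n, O) = ((2*n)² - 35) + 18 = (4*n² - 35) + 18 = (-35 + 4*n²) + 18 = -17 + 4*n²)
(-15076 + x((7 + 11)/(-46 - 42))) + M(-103, 36) = (-15076 + ((7 + 11)/(-46 - 42))²) + (-17 + 4*(-103)²) = (-15076 + (18/(-88))²) + (-17 + 4*10609) = (-15076 + (18*(-1/88))²) + (-17 + 42436) = (-15076 + (-9/44)²) + 42419 = (-15076 + 81/1936) + 42419 = -29187055/1936 + 42419 = 52936129/1936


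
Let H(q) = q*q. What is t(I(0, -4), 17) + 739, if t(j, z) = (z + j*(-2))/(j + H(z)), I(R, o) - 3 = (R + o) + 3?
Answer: 215062/291 ≈ 739.04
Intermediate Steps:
H(q) = q**2
I(R, o) = 6 + R + o (I(R, o) = 3 + ((R + o) + 3) = 3 + (3 + R + o) = 6 + R + o)
t(j, z) = (z - 2*j)/(j + z**2) (t(j, z) = (z + j*(-2))/(j + z**2) = (z - 2*j)/(j + z**2))
t(I(0, -4), 17) + 739 = (17 - 2*(6 + 0 - 4))/((6 + 0 - 4) + 17**2) + 739 = (17 - 2*2)/(2 + 289) + 739 = (17 - 4)/291 + 739 = (1/291)*13 + 739 = 13/291 + 739 = 215062/291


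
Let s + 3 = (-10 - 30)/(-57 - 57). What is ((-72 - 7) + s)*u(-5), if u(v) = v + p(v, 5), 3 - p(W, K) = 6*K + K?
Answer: 172198/57 ≈ 3021.0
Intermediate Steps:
p(W, K) = 3 - 7*K (p(W, K) = 3 - (6*K + K) = 3 - 7*K)
s = -151/57 (s = -3 + (-10 - 30)/(-57 - 57) = -3 - 40/(-114) = -3 - 40*(-1/114) = -3 + 20/57 = -151/57 ≈ -2.6491)
u(v) = -32 + v (u(v) = v + (3 - 7*5) = v + (3 - 35) = v - 32 = -32 + v)
((-72 - 7) + s)*u(-5) = ((-72 - 7) - 151/57)*(-32 - 5) = (-79 - 151/57)*(-37) = -4654/57*(-37) = 172198/57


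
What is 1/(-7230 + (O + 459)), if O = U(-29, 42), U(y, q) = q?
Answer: -1/6729 ≈ -0.00014861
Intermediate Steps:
O = 42
1/(-7230 + (O + 459)) = 1/(-7230 + (42 + 459)) = 1/(-7230 + 501) = 1/(-6729) = -1/6729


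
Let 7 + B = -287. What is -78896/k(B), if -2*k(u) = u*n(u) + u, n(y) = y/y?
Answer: -39448/147 ≈ -268.35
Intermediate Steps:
B = -294 (B = -7 - 287 = -294)
n(y) = 1
k(u) = -u (k(u) = -(u*1 + u)/2 = -(u + u)/2 = -u)
-78896/k(B) = -78896/((-1*(-294))) = -78896/294 = -78896*1/294 = -39448/147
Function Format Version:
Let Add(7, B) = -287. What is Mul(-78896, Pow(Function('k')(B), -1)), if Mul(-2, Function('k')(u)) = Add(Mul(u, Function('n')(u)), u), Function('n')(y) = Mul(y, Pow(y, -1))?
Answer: Rational(-39448, 147) ≈ -268.35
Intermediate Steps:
B = -294 (B = Add(-7, -287) = -294)
Function('n')(y) = 1
Function('k')(u) = Mul(-1, u) (Function('k')(u) = Mul(Rational(-1, 2), Add(Mul(u, 1), u)) = Mul(Rational(-1, 2), Add(u, u)) = Mul(Rational(-1, 2), Mul(2, u)) = Mul(-1, u))
Mul(-78896, Pow(Function('k')(B), -1)) = Mul(-78896, Pow(Mul(-1, -294), -1)) = Mul(-78896, Pow(294, -1)) = Mul(-78896, Rational(1, 294)) = Rational(-39448, 147)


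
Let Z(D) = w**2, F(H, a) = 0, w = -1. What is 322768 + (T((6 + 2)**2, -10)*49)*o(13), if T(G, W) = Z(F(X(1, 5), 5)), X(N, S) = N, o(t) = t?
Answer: 323405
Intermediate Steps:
Z(D) = 1 (Z(D) = (-1)**2 = 1)
T(G, W) = 1
322768 + (T((6 + 2)**2, -10)*49)*o(13) = 322768 + (1*49)*13 = 322768 + 49*13 = 322768 + 637 = 323405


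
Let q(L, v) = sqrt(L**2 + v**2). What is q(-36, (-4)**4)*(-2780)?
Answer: -11120*sqrt(4177) ≈ -7.1868e+5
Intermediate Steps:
q(-36, (-4)**4)*(-2780) = sqrt((-36)**2 + ((-4)**4)**2)*(-2780) = sqrt(1296 + 256**2)*(-2780) = sqrt(1296 + 65536)*(-2780) = sqrt(66832)*(-2780) = (4*sqrt(4177))*(-2780) = -11120*sqrt(4177)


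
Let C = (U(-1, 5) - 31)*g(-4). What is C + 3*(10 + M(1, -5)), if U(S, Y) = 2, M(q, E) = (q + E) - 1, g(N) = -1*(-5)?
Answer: -130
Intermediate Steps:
g(N) = 5
M(q, E) = -1 + E + q (M(q, E) = (E + q) - 1 = -1 + E + q)
C = -145 (C = (2 - 31)*5 = -29*5 = -145)
C + 3*(10 + M(1, -5)) = -145 + 3*(10 + (-1 - 5 + 1)) = -145 + 3*(10 - 5) = -145 + 3*5 = -145 + 15 = -130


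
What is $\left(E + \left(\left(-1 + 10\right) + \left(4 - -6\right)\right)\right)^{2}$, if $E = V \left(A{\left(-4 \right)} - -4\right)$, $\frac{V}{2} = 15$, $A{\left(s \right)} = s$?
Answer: $361$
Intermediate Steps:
$V = 30$ ($V = 2 \cdot 15 = 30$)
$E = 0$ ($E = 30 \left(-4 - -4\right) = 30 \left(-4 + 4\right) = 30 \cdot 0 = 0$)
$\left(E + \left(\left(-1 + 10\right) + \left(4 - -6\right)\right)\right)^{2} = \left(0 + \left(\left(-1 + 10\right) + \left(4 - -6\right)\right)\right)^{2} = \left(0 + \left(9 + \left(4 + 6\right)\right)\right)^{2} = \left(0 + \left(9 + 10\right)\right)^{2} = \left(0 + 19\right)^{2} = 19^{2} = 361$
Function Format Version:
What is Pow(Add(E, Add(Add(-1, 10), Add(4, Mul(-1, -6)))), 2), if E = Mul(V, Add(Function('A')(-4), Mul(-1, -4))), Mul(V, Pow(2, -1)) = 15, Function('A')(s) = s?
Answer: 361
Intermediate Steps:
V = 30 (V = Mul(2, 15) = 30)
E = 0 (E = Mul(30, Add(-4, Mul(-1, -4))) = Mul(30, Add(-4, 4)) = Mul(30, 0) = 0)
Pow(Add(E, Add(Add(-1, 10), Add(4, Mul(-1, -6)))), 2) = Pow(Add(0, Add(Add(-1, 10), Add(4, Mul(-1, -6)))), 2) = Pow(Add(0, Add(9, Add(4, 6))), 2) = Pow(Add(0, Add(9, 10)), 2) = Pow(Add(0, 19), 2) = Pow(19, 2) = 361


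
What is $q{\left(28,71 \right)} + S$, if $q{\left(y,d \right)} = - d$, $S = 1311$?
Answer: $1240$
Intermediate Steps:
$q{\left(28,71 \right)} + S = \left(-1\right) 71 + 1311 = -71 + 1311 = 1240$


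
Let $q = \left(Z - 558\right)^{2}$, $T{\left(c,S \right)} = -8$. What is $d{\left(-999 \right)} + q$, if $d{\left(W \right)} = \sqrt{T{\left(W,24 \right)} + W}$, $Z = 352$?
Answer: $42436 + i \sqrt{1007} \approx 42436.0 + 31.733 i$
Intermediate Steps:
$d{\left(W \right)} = \sqrt{-8 + W}$
$q = 42436$ ($q = \left(352 - 558\right)^{2} = \left(-206\right)^{2} = 42436$)
$d{\left(-999 \right)} + q = \sqrt{-8 - 999} + 42436 = \sqrt{-1007} + 42436 = i \sqrt{1007} + 42436 = 42436 + i \sqrt{1007}$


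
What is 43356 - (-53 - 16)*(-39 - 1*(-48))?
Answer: 43977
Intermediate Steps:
43356 - (-53 - 16)*(-39 - 1*(-48)) = 43356 - (-69)*(-39 + 48) = 43356 - (-69)*9 = 43356 - 1*(-621) = 43356 + 621 = 43977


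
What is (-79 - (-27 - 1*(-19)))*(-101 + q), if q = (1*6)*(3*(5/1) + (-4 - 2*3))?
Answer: 5041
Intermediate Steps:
q = 30 (q = 6*(3*(5*1) + (-4 - 6)) = 6*(3*5 - 10) = 6*(15 - 10) = 6*5 = 30)
(-79 - (-27 - 1*(-19)))*(-101 + q) = (-79 - (-27 - 1*(-19)))*(-101 + 30) = (-79 - (-27 + 19))*(-71) = (-79 - 1*(-8))*(-71) = (-79 + 8)*(-71) = -71*(-71) = 5041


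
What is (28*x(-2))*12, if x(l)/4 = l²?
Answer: 5376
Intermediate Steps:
x(l) = 4*l²
(28*x(-2))*12 = (28*(4*(-2)²))*12 = (28*(4*4))*12 = (28*16)*12 = 448*12 = 5376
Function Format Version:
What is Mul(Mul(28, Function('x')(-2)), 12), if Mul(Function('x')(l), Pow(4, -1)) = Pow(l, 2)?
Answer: 5376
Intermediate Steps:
Function('x')(l) = Mul(4, Pow(l, 2))
Mul(Mul(28, Function('x')(-2)), 12) = Mul(Mul(28, Mul(4, Pow(-2, 2))), 12) = Mul(Mul(28, Mul(4, 4)), 12) = Mul(Mul(28, 16), 12) = Mul(448, 12) = 5376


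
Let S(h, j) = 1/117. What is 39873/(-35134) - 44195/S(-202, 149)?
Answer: -181671454083/35134 ≈ -5.1708e+6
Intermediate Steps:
S(h, j) = 1/117
39873/(-35134) - 44195/S(-202, 149) = 39873/(-35134) - 44195/1/117 = 39873*(-1/35134) - 44195*117 = -39873/35134 - 5170815 = -181671454083/35134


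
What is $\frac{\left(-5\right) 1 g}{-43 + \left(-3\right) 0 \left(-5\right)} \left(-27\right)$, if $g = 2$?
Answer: $- \frac{270}{43} \approx -6.2791$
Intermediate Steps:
$\frac{\left(-5\right) 1 g}{-43 + \left(-3\right) 0 \left(-5\right)} \left(-27\right) = \frac{\left(-5\right) 1 \cdot 2}{-43 + \left(-3\right) 0 \left(-5\right)} \left(-27\right) = \frac{\left(-5\right) 2}{-43 + 0 \left(-5\right)} \left(-27\right) = \frac{1}{-43 + 0} \left(-10\right) \left(-27\right) = \frac{1}{-43} \left(-10\right) \left(-27\right) = \left(- \frac{1}{43}\right) \left(-10\right) \left(-27\right) = \frac{10}{43} \left(-27\right) = - \frac{270}{43}$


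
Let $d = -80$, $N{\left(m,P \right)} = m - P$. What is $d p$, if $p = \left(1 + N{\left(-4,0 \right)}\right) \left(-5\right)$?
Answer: $-1200$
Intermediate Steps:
$p = 15$ ($p = \left(1 - 4\right) \left(-5\right) = \left(-3\right) \left(-5\right) = 15$)
$d p = \left(-80\right) 15 = -1200$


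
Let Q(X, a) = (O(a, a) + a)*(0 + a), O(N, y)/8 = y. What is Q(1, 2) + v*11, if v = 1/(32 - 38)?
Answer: 205/6 ≈ 34.167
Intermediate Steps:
v = -⅙ (v = 1/(-6) = -⅙ ≈ -0.16667)
O(N, y) = 8*y
Q(X, a) = 9*a² (Q(X, a) = (8*a + a)*(0 + a) = (9*a)*a = 9*a²)
Q(1, 2) + v*11 = 9*2² - ⅙*11 = 9*4 - 11/6 = 36 - 11/6 = 205/6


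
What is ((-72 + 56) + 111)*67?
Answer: 6365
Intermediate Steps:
((-72 + 56) + 111)*67 = (-16 + 111)*67 = 95*67 = 6365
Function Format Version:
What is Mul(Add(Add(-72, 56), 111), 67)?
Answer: 6365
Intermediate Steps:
Mul(Add(Add(-72, 56), 111), 67) = Mul(Add(-16, 111), 67) = Mul(95, 67) = 6365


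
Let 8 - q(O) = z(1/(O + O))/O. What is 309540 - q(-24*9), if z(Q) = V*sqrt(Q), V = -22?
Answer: 309532 + 11*I*sqrt(3)/3888 ≈ 3.0953e+5 + 0.0049004*I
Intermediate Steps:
z(Q) = -22*sqrt(Q)
q(O) = 8 + 11*sqrt(2)*sqrt(1/O)/O (q(O) = 8 - (-22*sqrt(1/(O + O)))/O = 8 - (-22*sqrt(1/(2*O)))/O = 8 - (-22*sqrt(2)*sqrt(1/O)/2)/O = 8 - (-11*sqrt(2)*sqrt(1/O))/O = 8 - (-11)*sqrt(2)*sqrt(1/O)/O = 8 + 11*sqrt(2)*sqrt(1/O)/O)
309540 - q(-24*9) = 309540 - (8 + 11*sqrt(2)*sqrt(1/(-24*9))/((-24*9))) = 309540 - (8 + 11*sqrt(2)*sqrt(1/(-216))/(-216)) = 309540 - (8 + 11*sqrt(2)*(-1/216)*sqrt(-1/216)) = 309540 - (8 + 11*sqrt(2)*(-1/216)*(I*sqrt(6)/36)) = 309540 - (8 - 11*I*sqrt(3)/3888) = 309540 + (-8 + 11*I*sqrt(3)/3888) = 309532 + 11*I*sqrt(3)/3888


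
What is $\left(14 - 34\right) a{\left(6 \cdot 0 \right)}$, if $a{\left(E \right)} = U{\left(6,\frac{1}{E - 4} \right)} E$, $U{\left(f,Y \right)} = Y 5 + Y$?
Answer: $0$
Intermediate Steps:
$U{\left(f,Y \right)} = 6 Y$ ($U{\left(f,Y \right)} = 5 Y + Y = 6 Y$)
$a{\left(E \right)} = \frac{6 E}{-4 + E}$ ($a{\left(E \right)} = \frac{6}{E - 4} E = \frac{6}{-4 + E} E = \frac{6 E}{-4 + E}$)
$\left(14 - 34\right) a{\left(6 \cdot 0 \right)} = \left(14 - 34\right) \frac{6 \cdot 6 \cdot 0}{-4 + 6 \cdot 0} = - 20 \cdot 6 \cdot 0 \frac{1}{-4 + 0} = - 20 \cdot 6 \cdot 0 \frac{1}{-4} = - 20 \cdot 6 \cdot 0 \left(- \frac{1}{4}\right) = \left(-20\right) 0 = 0$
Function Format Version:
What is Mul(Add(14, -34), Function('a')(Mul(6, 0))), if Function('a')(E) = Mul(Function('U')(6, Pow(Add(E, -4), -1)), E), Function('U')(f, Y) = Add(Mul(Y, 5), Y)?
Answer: 0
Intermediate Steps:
Function('U')(f, Y) = Mul(6, Y) (Function('U')(f, Y) = Add(Mul(5, Y), Y) = Mul(6, Y))
Function('a')(E) = Mul(6, E, Pow(Add(-4, E), -1)) (Function('a')(E) = Mul(Mul(6, Pow(Add(E, -4), -1)), E) = Mul(Mul(6, Pow(Add(-4, E), -1)), E) = Mul(6, E, Pow(Add(-4, E), -1)))
Mul(Add(14, -34), Function('a')(Mul(6, 0))) = Mul(Add(14, -34), Mul(6, Mul(6, 0), Pow(Add(-4, Mul(6, 0)), -1))) = Mul(-20, Mul(6, 0, Pow(Add(-4, 0), -1))) = Mul(-20, Mul(6, 0, Pow(-4, -1))) = Mul(-20, Mul(6, 0, Rational(-1, 4))) = Mul(-20, 0) = 0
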